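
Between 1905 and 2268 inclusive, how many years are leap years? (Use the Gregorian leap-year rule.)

Multiples of 4 in [1905,2268]: 91.
Of those, multiples of 100: 3 (not leap unless ÷400).
Multiples of 400: 1.
Leap years = 91 − 3 + 1 = 89.

89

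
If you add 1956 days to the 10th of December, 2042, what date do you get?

April 18, 2048

+365 (one year) → Dec 10, 2043 (1591 left).
+366 (one year; includes Feb 29, 2044) → Dec 10, 2044 (1225 left).
+365 (one year) → Dec 10, 2045 (860 left).
+365 (one year) → Dec 10, 2046 (495 left).
+365 (one year) → Dec 10, 2047 (130 left).
Dec has 31 days: +22 → Jan 1, 2048 (108 left).
Jan has 31 days: +31 → Feb 1, 2048 (77 left).
Feb has 29 days: +29 → Mar 1, 2048 (48 left).
Mar has 31 days: +31 → Apr 1, 2048 (17 left).
+17 → Apr 18, 2048.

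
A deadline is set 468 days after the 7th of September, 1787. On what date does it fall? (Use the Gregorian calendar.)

+366 (one year; includes Feb 29, 1788) → Sep 7, 1788 (102 left).
Sep has 30 days: +24 → Oct 1, 1788 (78 left).
Oct has 31 days: +31 → Nov 1, 1788 (47 left).
Nov has 30 days: +30 → Dec 1, 1788 (17 left).
+17 → Dec 18, 1788.

December 18, 1788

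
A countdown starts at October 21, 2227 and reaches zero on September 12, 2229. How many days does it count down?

692

Oct 21, 2227 → Oct 21, 2228: 366 days (Feb 29, 2228 is in that span).
Oct 21, 2228 → Nov 21, 2228: 31 days (October has 31).
Nov 21, 2228 → Dec 21, 2228: 30 days (November has 30).
Dec 21, 2228 → Jan 21, 2229: 31 days (December has 31).
Jan 21, 2229 → Feb 21, 2229: 31 days (January has 31).
Feb 21, 2229 → Mar 21, 2229: 28 days (February has 28).
Mar 21, 2229 → Apr 21, 2229: 31 days (March has 31).
Apr 21, 2229 → May 21, 2229: 30 days (April has 30).
May 21, 2229 → Jun 21, 2229: 31 days (May has 31).
Jun 21, 2229 → Jul 21, 2229: 30 days (June has 30).
Jul 21, 2229 → Aug 21, 2229: 31 days (July has 31).
Aug 21, 2229 → Sep 12, 2229: 22 days.
Total: 692 days.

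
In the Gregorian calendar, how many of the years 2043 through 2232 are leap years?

46

Multiples of 4 in [2043,2232]: 48.
Of those, multiples of 100: 2 (not leap unless ÷400).
Multiples of 400: 0.
Leap years = 48 − 2 + 0 = 46.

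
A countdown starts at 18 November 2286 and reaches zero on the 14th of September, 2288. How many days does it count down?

666

Nov 18, 2286 → Nov 18, 2287: 365 days.
Nov 18, 2287 → Dec 18, 2287: 30 days (November has 30).
Dec 18, 2287 → Jan 18, 2288: 31 days (December has 31).
Jan 18, 2288 → Feb 18, 2288: 31 days (January has 31).
Feb 18, 2288 → Mar 18, 2288: 29 days (February has 29).
Mar 18, 2288 → Apr 18, 2288: 31 days (March has 31).
Apr 18, 2288 → May 18, 2288: 30 days (April has 30).
May 18, 2288 → Jun 18, 2288: 31 days (May has 31).
Jun 18, 2288 → Jul 18, 2288: 30 days (June has 30).
Jul 18, 2288 → Aug 18, 2288: 31 days (July has 31).
Aug 18, 2288 → Sep 14, 2288: 27 days.
Total: 666 days.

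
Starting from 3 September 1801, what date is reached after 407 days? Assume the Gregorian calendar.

+365 (one year) → Sep 3, 1802 (42 left).
Sep has 30 days: +28 → Oct 1, 1802 (14 left).
+14 → Oct 15, 1802.

October 15, 1802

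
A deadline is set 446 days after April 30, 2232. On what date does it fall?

+365 (one year) → Apr 30, 2233 (81 left).
Apr has 30 days: +1 → May 1, 2233 (80 left).
May has 31 days: +31 → Jun 1, 2233 (49 left).
Jun has 30 days: +30 → Jul 1, 2233 (19 left).
+19 → Jul 20, 2233.

July 20, 2233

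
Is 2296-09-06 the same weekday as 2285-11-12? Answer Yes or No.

No

From Nov 12, 2285 to Sep 6, 2296 is 3951 days.
3951 mod 7 = 3, so they are different weekdays.
(Nov 12, 2285 is a Thursday; Sep 6, 2296 is a Sunday.)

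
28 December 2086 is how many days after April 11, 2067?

Apr 11, 2067 → Apr 11, 2068: 366 days (Feb 29, 2068 is in that span).
Apr 11, 2068 → Apr 11, 2069: 365 days.
Apr 11, 2069 → Apr 11, 2070: 365 days.
Apr 11, 2070 → Apr 11, 2071: 365 days.
Apr 11, 2071 → Apr 11, 2072: 366 days (Feb 29, 2072 is in that span).
Apr 11, 2072 → Apr 11, 2073: 365 days.
Apr 11, 2073 → Apr 11, 2074: 365 days.
Apr 11, 2074 → Apr 11, 2075: 365 days.
Apr 11, 2075 → Apr 11, 2076: 366 days (Feb 29, 2076 is in that span).
Apr 11, 2076 → Apr 11, 2077: 365 days.
Apr 11, 2077 → Apr 11, 2078: 365 days.
Apr 11, 2078 → Apr 11, 2079: 365 days.
Apr 11, 2079 → Apr 11, 2080: 366 days (Feb 29, 2080 is in that span).
Apr 11, 2080 → Apr 11, 2081: 365 days.
Apr 11, 2081 → Apr 11, 2082: 365 days.
Apr 11, 2082 → Apr 11, 2083: 365 days.
Apr 11, 2083 → Apr 11, 2084: 366 days (Feb 29, 2084 is in that span).
Apr 11, 2084 → Apr 11, 2085: 365 days.
Apr 11, 2085 → Apr 11, 2086: 365 days.
Apr 11, 2086 → May 11, 2086: 30 days (April has 30).
May 11, 2086 → Jun 11, 2086: 31 days (May has 31).
Jun 11, 2086 → Jul 11, 2086: 30 days (June has 30).
Jul 11, 2086 → Aug 11, 2086: 31 days (July has 31).
Aug 11, 2086 → Sep 11, 2086: 31 days (August has 31).
Sep 11, 2086 → Oct 11, 2086: 30 days (September has 30).
Oct 11, 2086 → Nov 11, 2086: 31 days (October has 31).
Nov 11, 2086 → Dec 11, 2086: 30 days (November has 30).
Dec 11, 2086 → Dec 28, 2086: 17 days.
Total: 7201 days.

7201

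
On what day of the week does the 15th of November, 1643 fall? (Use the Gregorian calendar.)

Doomsday rule: the anchor day for the 1600s is Tuesday. For year 43: 43÷12 = 3 r 7, and 7÷4 = 1, so 3+7+1 = 11.
Tuesday + 11 ≡ Saturday — that's 1643's doomsday.
In November the doomsday date is Nov 7.
Nov 15 is 8 days after Nov 7; 8 mod 7 = 1, so Saturday + 1 = Sunday.

Sunday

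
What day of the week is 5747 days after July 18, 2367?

Tuesday

First find the weekday of Jul 18, 2367. Doomsday rule: the anchor day for the 2300s is Wednesday. For year 67: 67÷12 = 5 r 7, and 7÷4 = 1, so 5+7+1 = 13.
Wednesday + 13 ≡ Tuesday — that's 2367's doomsday.
In July the doomsday date is Jul 11.
Jul 18 is 7 days after Jul 11; 7 mod 7 = 0, so Tuesday + 0 = Tuesday.
5747 mod 7 = 0, so 5747 days after a Tuesday is Tuesday + 0 = Tuesday.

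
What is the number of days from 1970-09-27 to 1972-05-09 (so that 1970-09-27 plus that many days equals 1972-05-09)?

Sep 27, 1970 → Sep 27, 1971: 365 days.
Sep 27, 1971 → Oct 27, 1971: 30 days (September has 30).
Oct 27, 1971 → Nov 27, 1971: 31 days (October has 31).
Nov 27, 1971 → Dec 27, 1971: 30 days (November has 30).
Dec 27, 1971 → Jan 27, 1972: 31 days (December has 31).
Jan 27, 1972 → Feb 27, 1972: 31 days (January has 31).
Feb 27, 1972 → Mar 27, 1972: 29 days (February has 29).
Mar 27, 1972 → Apr 27, 1972: 31 days (March has 31).
Apr 27, 1972 → May 9, 1972: 12 days.
Total: 590 days.

590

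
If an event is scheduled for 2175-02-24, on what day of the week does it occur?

Friday

January 1, 2175 is a Sunday.
Jan 1, 2175 → Feb 1, 2175: 31 days (January has 31).
Feb 1, 2175 → Feb 24, 2175: 23 days.
Total: 54 days.
54 mod 7 = 5, so Sunday + 5 = Friday.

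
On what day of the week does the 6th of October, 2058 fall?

Sunday

Doomsday rule: the anchor day for the 2000s is Tuesday. For year 58: 58÷12 = 4 r 10, and 10÷4 = 2, so 4+10+2 = 16.
Tuesday + 16 ≡ Thursday — that's 2058's doomsday.
In October the doomsday date is Oct 10.
Oct 6 is 4 days before Oct 10; 4 mod 7 = 4, so Thursday − 4 = Sunday.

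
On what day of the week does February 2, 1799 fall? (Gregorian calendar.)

Doomsday rule: the anchor day for the 1700s is Sunday. For year 99: 99÷12 = 8 r 3, and 3÷4 = 0, so 8+3+0 = 11.
Sunday + 11 ≡ Thursday — that's 1799's doomsday.
In February the doomsday date is Feb 28 (1799 is not a leap year).
Feb 2 is 26 days before Feb 28; 26 mod 7 = 5, so Thursday − 5 = Saturday.

Saturday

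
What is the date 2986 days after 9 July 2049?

September 11, 2057

+365 (one year) → Jul 9, 2050 (2621 left).
+365 (one year) → Jul 9, 2051 (2256 left).
+366 (one year; includes Feb 29, 2052) → Jul 9, 2052 (1890 left).
+365 (one year) → Jul 9, 2053 (1525 left).
+365 (one year) → Jul 9, 2054 (1160 left).
+365 (one year) → Jul 9, 2055 (795 left).
+366 (one year; includes Feb 29, 2056) → Jul 9, 2056 (429 left).
+365 (one year) → Jul 9, 2057 (64 left).
Jul has 31 days: +23 → Aug 1, 2057 (41 left).
Aug has 31 days: +31 → Sep 1, 2057 (10 left).
+10 → Sep 11, 2057.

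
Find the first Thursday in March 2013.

March 1, 2013 is a Friday.
The first Thursday is therefore March 7 (6 days later).

March 7, 2013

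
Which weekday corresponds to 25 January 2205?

Friday

Doomsday rule: the anchor day for the 2200s is Friday. For year 05: 5÷12 = 0 r 5, and 5÷4 = 1, so 0+5+1 = 6.
Friday + 6 ≡ Thursday — that's 2205's doomsday.
In January the doomsday date is Jan 3 (2205 is not a leap year).
Jan 25 is 22 days after Jan 3; 22 mod 7 = 1, so Thursday + 1 = Friday.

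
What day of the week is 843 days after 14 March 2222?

Sunday

First find the weekday of Mar 14, 2222. Doomsday rule: the anchor day for the 2200s is Friday. For year 22: 22÷12 = 1 r 10, and 10÷4 = 2, so 1+10+2 = 13.
Friday + 13 ≡ Thursday — that's 2222's doomsday.
In March the doomsday date is Mar 14.
Mar 14 is the doomsday itself: Thursday.
843 mod 7 = 3, so 843 days after a Thursday is Thursday + 3 = Sunday.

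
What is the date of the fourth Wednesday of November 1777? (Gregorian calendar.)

November 26, 1777

November 1, 1777 is a Saturday.
The first Wednesday is therefore November 5 (4 days later).
The fourth Wednesday is 5 + 3×7 = November 26.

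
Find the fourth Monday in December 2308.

December 1, 2308 is a Tuesday.
The first Monday is therefore December 7 (6 days later).
The fourth Monday is 7 + 3×7 = December 28.

December 28, 2308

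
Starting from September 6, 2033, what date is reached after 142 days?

Sep has 30 days: +25 → Oct 1, 2033 (117 left).
Oct has 31 days: +31 → Nov 1, 2033 (86 left).
Nov has 30 days: +30 → Dec 1, 2033 (56 left).
Dec has 31 days: +31 → Jan 1, 2034 (25 left).
+25 → Jan 26, 2034.

January 26, 2034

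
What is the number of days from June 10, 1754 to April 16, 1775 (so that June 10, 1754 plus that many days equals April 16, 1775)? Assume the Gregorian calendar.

Jun 10, 1754 → Jun 10, 1755: 365 days.
Jun 10, 1755 → Jun 10, 1756: 366 days (Feb 29, 1756 is in that span).
Jun 10, 1756 → Jun 10, 1757: 365 days.
Jun 10, 1757 → Jun 10, 1758: 365 days.
Jun 10, 1758 → Jun 10, 1759: 365 days.
Jun 10, 1759 → Jun 10, 1760: 366 days (Feb 29, 1760 is in that span).
Jun 10, 1760 → Jun 10, 1761: 365 days.
Jun 10, 1761 → Jun 10, 1762: 365 days.
Jun 10, 1762 → Jun 10, 1763: 365 days.
Jun 10, 1763 → Jun 10, 1764: 366 days (Feb 29, 1764 is in that span).
Jun 10, 1764 → Jun 10, 1765: 365 days.
Jun 10, 1765 → Jun 10, 1766: 365 days.
Jun 10, 1766 → Jun 10, 1767: 365 days.
Jun 10, 1767 → Jun 10, 1768: 366 days (Feb 29, 1768 is in that span).
Jun 10, 1768 → Jun 10, 1769: 365 days.
Jun 10, 1769 → Jun 10, 1770: 365 days.
Jun 10, 1770 → Jun 10, 1771: 365 days.
Jun 10, 1771 → Jun 10, 1772: 366 days (Feb 29, 1772 is in that span).
Jun 10, 1772 → Jun 10, 1773: 365 days.
Jun 10, 1773 → Jun 10, 1774: 365 days.
Jun 10, 1774 → Jul 10, 1774: 30 days (June has 30).
Jul 10, 1774 → Aug 10, 1774: 31 days (July has 31).
Aug 10, 1774 → Sep 10, 1774: 31 days (August has 31).
Sep 10, 1774 → Oct 10, 1774: 30 days (September has 30).
Oct 10, 1774 → Nov 10, 1774: 31 days (October has 31).
Nov 10, 1774 → Dec 10, 1774: 30 days (November has 30).
Dec 10, 1774 → Jan 10, 1775: 31 days (December has 31).
Jan 10, 1775 → Feb 10, 1775: 31 days (January has 31).
Feb 10, 1775 → Mar 10, 1775: 28 days (February has 28).
Mar 10, 1775 → Apr 10, 1775: 31 days (March has 31).
Apr 10, 1775 → Apr 16, 1775: 6 days.
Total: 7615 days.

7615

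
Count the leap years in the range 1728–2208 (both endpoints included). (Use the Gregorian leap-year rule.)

Multiples of 4 in [1728,2208]: 121.
Of those, multiples of 100: 5 (not leap unless ÷400).
Multiples of 400: 1.
Leap years = 121 − 5 + 1 = 117.

117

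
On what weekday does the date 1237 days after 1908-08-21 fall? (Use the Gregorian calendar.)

Wednesday

First find the weekday of Aug 21, 1908. Doomsday rule: the anchor day for the 1900s is Wednesday. For year 08: 8÷12 = 0 r 8, and 8÷4 = 2, so 0+8+2 = 10.
Wednesday + 10 ≡ Saturday — that's 1908's doomsday.
In August the doomsday date is Aug 8.
Aug 21 is 13 days after Aug 8; 13 mod 7 = 6, so Saturday + 6 = Friday.
1237 mod 7 = 5, so 1237 days after a Friday is Friday + 5 = Wednesday.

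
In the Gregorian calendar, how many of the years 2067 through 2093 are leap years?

7

Multiples of 4 in [2067,2093]: 7.
Of those, multiples of 100: 0 (not leap unless ÷400).
Multiples of 400: 0.
Leap years = 7 − 0 + 0 = 7.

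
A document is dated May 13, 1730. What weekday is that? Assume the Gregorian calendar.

Saturday

Doomsday rule: the anchor day for the 1700s is Sunday. For year 30: 30÷12 = 2 r 6, and 6÷4 = 1, so 2+6+1 = 9.
Sunday + 9 ≡ Tuesday — that's 1730's doomsday.
In May the doomsday date is May 9.
May 13 is 4 days after May 9; 4 mod 7 = 4, so Tuesday + 4 = Saturday.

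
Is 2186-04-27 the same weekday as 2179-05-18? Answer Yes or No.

No

From May 18, 2179 to Apr 27, 2186 is 2536 days.
2536 mod 7 = 2, so they are different weekdays.
(May 18, 2179 is a Tuesday; Apr 27, 2186 is a Thursday.)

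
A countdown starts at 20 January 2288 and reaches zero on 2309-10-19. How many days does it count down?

7942

Jan 20, 2288 → Jan 20, 2289: 366 days (Feb 29, 2288 is in that span).
Jan 20, 2289 → Jan 20, 2290: 365 days.
Jan 20, 2290 → Jan 20, 2291: 365 days.
Jan 20, 2291 → Jan 20, 2292: 365 days.
Jan 20, 2292 → Jan 20, 2293: 366 days (Feb 29, 2292 is in that span).
Jan 20, 2293 → Jan 20, 2294: 365 days.
Jan 20, 2294 → Jan 20, 2295: 365 days.
Jan 20, 2295 → Jan 20, 2296: 365 days.
Jan 20, 2296 → Jan 20, 2297: 366 days (Feb 29, 2296 is in that span).
Jan 20, 2297 → Jan 20, 2298: 365 days.
Jan 20, 2298 → Jan 20, 2299: 365 days.
Jan 20, 2299 → Jan 20, 2300: 365 days.
Jan 20, 2300 → Jan 20, 2301: 365 days.
Jan 20, 2301 → Jan 20, 2302: 365 days.
Jan 20, 2302 → Jan 20, 2303: 365 days.
Jan 20, 2303 → Jan 20, 2304: 365 days.
Jan 20, 2304 → Jan 20, 2305: 366 days (Feb 29, 2304 is in that span).
Jan 20, 2305 → Jan 20, 2306: 365 days.
Jan 20, 2306 → Jan 20, 2307: 365 days.
Jan 20, 2307 → Jan 20, 2308: 365 days.
Jan 20, 2308 → Jan 20, 2309: 366 days (Feb 29, 2308 is in that span).
Jan 20, 2309 → Feb 20, 2309: 31 days (January has 31).
Feb 20, 2309 → Mar 20, 2309: 28 days (February has 28).
Mar 20, 2309 → Apr 20, 2309: 31 days (March has 31).
Apr 20, 2309 → May 20, 2309: 30 days (April has 30).
May 20, 2309 → Jun 20, 2309: 31 days (May has 31).
Jun 20, 2309 → Jul 20, 2309: 30 days (June has 30).
Jul 20, 2309 → Aug 20, 2309: 31 days (July has 31).
Aug 20, 2309 → Sep 20, 2309: 31 days (August has 31).
Sep 20, 2309 → Oct 19, 2309: 29 days.
Total: 7942 days.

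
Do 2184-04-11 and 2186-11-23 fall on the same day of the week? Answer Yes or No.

No

From Apr 11, 2184 to Nov 23, 2186 is 956 days.
956 mod 7 = 4, so they are different weekdays.
(Apr 11, 2184 is a Sunday; Nov 23, 2186 is a Thursday.)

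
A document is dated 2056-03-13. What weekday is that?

Doomsday rule: the anchor day for the 2000s is Tuesday. For year 56: 56÷12 = 4 r 8, and 8÷4 = 2, so 4+8+2 = 14.
Tuesday + 14 ≡ Tuesday — that's 2056's doomsday.
In March the doomsday date is Mar 14.
Mar 13 is 1 day before Mar 14; 1 mod 7 = 1, so Tuesday − 1 = Monday.

Monday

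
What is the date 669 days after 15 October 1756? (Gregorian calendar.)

August 15, 1758

+365 (one year) → Oct 15, 1757 (304 left).
Oct has 31 days: +17 → Nov 1, 1757 (287 left).
Nov has 30 days: +30 → Dec 1, 1757 (257 left).
Dec has 31 days: +31 → Jan 1, 1758 (226 left).
Jan has 31 days: +31 → Feb 1, 1758 (195 left).
Feb has 28 days: +28 → Mar 1, 1758 (167 left).
Mar has 31 days: +31 → Apr 1, 1758 (136 left).
Apr has 30 days: +30 → May 1, 1758 (106 left).
May has 31 days: +31 → Jun 1, 1758 (75 left).
Jun has 30 days: +30 → Jul 1, 1758 (45 left).
Jul has 31 days: +31 → Aug 1, 1758 (14 left).
+14 → Aug 15, 1758.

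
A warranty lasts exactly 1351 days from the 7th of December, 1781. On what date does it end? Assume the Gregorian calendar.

August 19, 1785

+365 (one year) → Dec 7, 1782 (986 left).
+365 (one year) → Dec 7, 1783 (621 left).
+366 (one year; includes Feb 29, 1784) → Dec 7, 1784 (255 left).
Dec has 31 days: +25 → Jan 1, 1785 (230 left).
Jan has 31 days: +31 → Feb 1, 1785 (199 left).
Feb has 28 days: +28 → Mar 1, 1785 (171 left).
Mar has 31 days: +31 → Apr 1, 1785 (140 left).
Apr has 30 days: +30 → May 1, 1785 (110 left).
May has 31 days: +31 → Jun 1, 1785 (79 left).
Jun has 30 days: +30 → Jul 1, 1785 (49 left).
Jul has 31 days: +31 → Aug 1, 1785 (18 left).
+18 → Aug 19, 1785.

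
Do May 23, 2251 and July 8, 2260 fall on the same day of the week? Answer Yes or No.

No

From May 23, 2251 to Jul 8, 2260 is 3334 days.
3334 mod 7 = 2, so they are different weekdays.
(May 23, 2251 is a Friday; Jul 8, 2260 is a Sunday.)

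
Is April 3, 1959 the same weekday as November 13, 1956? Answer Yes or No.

No

From Nov 13, 1956 to Apr 3, 1959 is 871 days.
871 mod 7 = 3, so they are different weekdays.
(Nov 13, 1956 is a Tuesday; Apr 3, 1959 is a Friday.)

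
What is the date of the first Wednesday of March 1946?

March 1, 1946 is a Friday.
The first Wednesday is therefore March 6 (5 days later).

March 6, 1946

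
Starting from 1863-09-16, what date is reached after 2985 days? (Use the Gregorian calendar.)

November 18, 1871

+366 (one year; includes Feb 29, 1864) → Sep 16, 1864 (2619 left).
+365 (one year) → Sep 16, 1865 (2254 left).
+365 (one year) → Sep 16, 1866 (1889 left).
+365 (one year) → Sep 16, 1867 (1524 left).
+366 (one year; includes Feb 29, 1868) → Sep 16, 1868 (1158 left).
+365 (one year) → Sep 16, 1869 (793 left).
+365 (one year) → Sep 16, 1870 (428 left).
+365 (one year) → Sep 16, 1871 (63 left).
Sep has 30 days: +15 → Oct 1, 1871 (48 left).
Oct has 31 days: +31 → Nov 1, 1871 (17 left).
+17 → Nov 18, 1871.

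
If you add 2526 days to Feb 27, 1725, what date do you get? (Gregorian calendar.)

January 28, 1732

+365 (one year) → Feb 27, 1726 (2161 left).
+365 (one year) → Feb 27, 1727 (1796 left).
+365 (one year) → Feb 27, 1728 (1431 left).
+366 (one year; includes Feb 29, 1728) → Feb 27, 1729 (1065 left).
+365 (one year) → Feb 27, 1730 (700 left).
+365 (one year) → Feb 27, 1731 (335 left).
Feb has 28 days: +2 → Mar 1, 1731 (333 left).
Mar has 31 days: +31 → Apr 1, 1731 (302 left).
Apr has 30 days: +30 → May 1, 1731 (272 left).
May has 31 days: +31 → Jun 1, 1731 (241 left).
Jun has 30 days: +30 → Jul 1, 1731 (211 left).
Jul has 31 days: +31 → Aug 1, 1731 (180 left).
Aug has 31 days: +31 → Sep 1, 1731 (149 left).
Sep has 30 days: +30 → Oct 1, 1731 (119 left).
Oct has 31 days: +31 → Nov 1, 1731 (88 left).
Nov has 30 days: +30 → Dec 1, 1731 (58 left).
Dec has 31 days: +31 → Jan 1, 1732 (27 left).
+27 → Jan 28, 1732.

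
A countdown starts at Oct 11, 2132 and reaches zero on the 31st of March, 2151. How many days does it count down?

6745

Oct 11, 2132 → Oct 11, 2133: 365 days.
Oct 11, 2133 → Oct 11, 2134: 365 days.
Oct 11, 2134 → Oct 11, 2135: 365 days.
Oct 11, 2135 → Oct 11, 2136: 366 days (Feb 29, 2136 is in that span).
Oct 11, 2136 → Oct 11, 2137: 365 days.
Oct 11, 2137 → Oct 11, 2138: 365 days.
Oct 11, 2138 → Oct 11, 2139: 365 days.
Oct 11, 2139 → Oct 11, 2140: 366 days (Feb 29, 2140 is in that span).
Oct 11, 2140 → Oct 11, 2141: 365 days.
Oct 11, 2141 → Oct 11, 2142: 365 days.
Oct 11, 2142 → Oct 11, 2143: 365 days.
Oct 11, 2143 → Oct 11, 2144: 366 days (Feb 29, 2144 is in that span).
Oct 11, 2144 → Oct 11, 2145: 365 days.
Oct 11, 2145 → Oct 11, 2146: 365 days.
Oct 11, 2146 → Oct 11, 2147: 365 days.
Oct 11, 2147 → Oct 11, 2148: 366 days (Feb 29, 2148 is in that span).
Oct 11, 2148 → Oct 11, 2149: 365 days.
Oct 11, 2149 → Oct 11, 2150: 365 days.
Oct 11, 2150 → Nov 11, 2150: 31 days (October has 31).
Nov 11, 2150 → Dec 11, 2150: 30 days (November has 30).
Dec 11, 2150 → Jan 11, 2151: 31 days (December has 31).
Jan 11, 2151 → Feb 11, 2151: 31 days (January has 31).
Feb 11, 2151 → Mar 11, 2151: 28 days (February has 28).
Mar 11, 2151 → Mar 31, 2151: 20 days.
Total: 6745 days.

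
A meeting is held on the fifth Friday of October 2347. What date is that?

October 1, 2347 is a Wednesday.
The first Friday is therefore October 3 (2 days later).
The fifth Friday is 3 + 4×7 = October 31.

October 31, 2347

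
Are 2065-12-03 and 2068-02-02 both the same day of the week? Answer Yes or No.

Yes

From Dec 3, 2065 to Feb 2, 2068 is 791 days.
791 mod 7 = 0, so they are the same weekday.
(Dec 3, 2065 is a Thursday; Feb 2, 2068 is a Thursday.)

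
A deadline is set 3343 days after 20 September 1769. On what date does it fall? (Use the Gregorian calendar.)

+365 (one year) → Sep 20, 1770 (2978 left).
+365 (one year) → Sep 20, 1771 (2613 left).
+366 (one year; includes Feb 29, 1772) → Sep 20, 1772 (2247 left).
+365 (one year) → Sep 20, 1773 (1882 left).
+365 (one year) → Sep 20, 1774 (1517 left).
+365 (one year) → Sep 20, 1775 (1152 left).
+366 (one year; includes Feb 29, 1776) → Sep 20, 1776 (786 left).
+365 (one year) → Sep 20, 1777 (421 left).
+365 (one year) → Sep 20, 1778 (56 left).
Sep has 30 days: +11 → Oct 1, 1778 (45 left).
Oct has 31 days: +31 → Nov 1, 1778 (14 left).
+14 → Nov 15, 1778.

November 15, 1778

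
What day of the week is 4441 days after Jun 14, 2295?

Monday

Jun 14, 2295 is a Friday.
4441 mod 7 = 3, so 4441 days after a Friday is Friday + 3 = Monday.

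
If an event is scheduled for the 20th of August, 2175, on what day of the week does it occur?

Sunday

Doomsday rule: the anchor day for the 2100s is Sunday. For year 75: 75÷12 = 6 r 3, and 3÷4 = 0, so 6+3+0 = 9.
Sunday + 9 ≡ Tuesday — that's 2175's doomsday.
In August the doomsday date is Aug 8.
Aug 20 is 12 days after Aug 8; 12 mod 7 = 5, so Tuesday + 5 = Sunday.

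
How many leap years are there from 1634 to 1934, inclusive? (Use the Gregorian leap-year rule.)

Multiples of 4 in [1634,1934]: 75.
Of those, multiples of 100: 3 (not leap unless ÷400).
Multiples of 400: 0.
Leap years = 75 − 3 + 0 = 72.

72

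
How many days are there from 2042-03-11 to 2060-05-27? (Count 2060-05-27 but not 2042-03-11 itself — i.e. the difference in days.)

6652

Mar 11, 2042 → Mar 11, 2043: 365 days.
Mar 11, 2043 → Mar 11, 2044: 366 days (Feb 29, 2044 is in that span).
Mar 11, 2044 → Mar 11, 2045: 365 days.
Mar 11, 2045 → Mar 11, 2046: 365 days.
Mar 11, 2046 → Mar 11, 2047: 365 days.
Mar 11, 2047 → Mar 11, 2048: 366 days (Feb 29, 2048 is in that span).
Mar 11, 2048 → Mar 11, 2049: 365 days.
Mar 11, 2049 → Mar 11, 2050: 365 days.
Mar 11, 2050 → Mar 11, 2051: 365 days.
Mar 11, 2051 → Mar 11, 2052: 366 days (Feb 29, 2052 is in that span).
Mar 11, 2052 → Mar 11, 2053: 365 days.
Mar 11, 2053 → Mar 11, 2054: 365 days.
Mar 11, 2054 → Mar 11, 2055: 365 days.
Mar 11, 2055 → Mar 11, 2056: 366 days (Feb 29, 2056 is in that span).
Mar 11, 2056 → Mar 11, 2057: 365 days.
Mar 11, 2057 → Mar 11, 2058: 365 days.
Mar 11, 2058 → Mar 11, 2059: 365 days.
Mar 11, 2059 → Mar 11, 2060: 366 days (Feb 29, 2060 is in that span).
Mar 11, 2060 → Apr 11, 2060: 31 days (March has 31).
Apr 11, 2060 → May 11, 2060: 30 days (April has 30).
May 11, 2060 → May 27, 2060: 16 days.
Total: 6652 days.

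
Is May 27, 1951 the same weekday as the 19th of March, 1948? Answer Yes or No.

From Mar 19, 1948 to May 27, 1951 is 1164 days.
1164 mod 7 = 2, so they are different weekdays.
(Mar 19, 1948 is a Friday; May 27, 1951 is a Sunday.)

No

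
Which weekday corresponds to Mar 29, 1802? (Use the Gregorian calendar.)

January 1, 1802 is a Friday.
Jan 1, 1802 → Feb 1, 1802: 31 days (January has 31).
Feb 1, 1802 → Mar 1, 1802: 28 days (February has 28).
Mar 1, 1802 → Mar 29, 1802: 28 days.
Total: 87 days.
87 mod 7 = 3, so Friday + 3 = Monday.

Monday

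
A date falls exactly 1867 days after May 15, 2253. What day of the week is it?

Friday

First find the weekday of May 15, 2253. Doomsday rule: the anchor day for the 2200s is Friday. For year 53: 53÷12 = 4 r 5, and 5÷4 = 1, so 4+5+1 = 10.
Friday + 10 ≡ Monday — that's 2253's doomsday.
In May the doomsday date is May 9.
May 15 is 6 days after May 9; 6 mod 7 = 6, so Monday + 6 = Sunday.
1867 mod 7 = 5, so 1867 days after a Sunday is Sunday + 5 = Friday.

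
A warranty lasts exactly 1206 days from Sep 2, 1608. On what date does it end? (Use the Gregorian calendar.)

+365 (one year) → Sep 2, 1609 (841 left).
+365 (one year) → Sep 2, 1610 (476 left).
+365 (one year) → Sep 2, 1611 (111 left).
Sep has 30 days: +29 → Oct 1, 1611 (82 left).
Oct has 31 days: +31 → Nov 1, 1611 (51 left).
Nov has 30 days: +30 → Dec 1, 1611 (21 left).
+21 → Dec 22, 1611.

December 22, 1611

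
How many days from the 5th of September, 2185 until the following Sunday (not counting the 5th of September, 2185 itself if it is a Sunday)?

6

Sep 5, 2185 is a Monday.
From Monday to the next Sunday is 6 days.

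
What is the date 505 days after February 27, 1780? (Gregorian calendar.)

July 16, 1781

+366 (one year; includes Feb 29, 1780) → Feb 27, 1781 (139 left).
Feb has 28 days: +2 → Mar 1, 1781 (137 left).
Mar has 31 days: +31 → Apr 1, 1781 (106 left).
Apr has 30 days: +30 → May 1, 1781 (76 left).
May has 31 days: +31 → Jun 1, 1781 (45 left).
Jun has 30 days: +30 → Jul 1, 1781 (15 left).
+15 → Jul 16, 1781.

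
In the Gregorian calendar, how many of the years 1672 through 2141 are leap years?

114

Multiples of 4 in [1672,2141]: 118.
Of those, multiples of 100: 5 (not leap unless ÷400).
Multiples of 400: 1.
Leap years = 118 − 5 + 1 = 114.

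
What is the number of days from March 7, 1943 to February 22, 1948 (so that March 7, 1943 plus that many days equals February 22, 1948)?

Mar 7, 1943 → Mar 7, 1944: 366 days (Feb 29, 1944 is in that span).
Mar 7, 1944 → Mar 7, 1945: 365 days.
Mar 7, 1945 → Mar 7, 1946: 365 days.
Mar 7, 1946 → Mar 7, 1947: 365 days.
Mar 7, 1947 → Apr 7, 1947: 31 days (March has 31).
Apr 7, 1947 → May 7, 1947: 30 days (April has 30).
May 7, 1947 → Jun 7, 1947: 31 days (May has 31).
Jun 7, 1947 → Jul 7, 1947: 30 days (June has 30).
Jul 7, 1947 → Aug 7, 1947: 31 days (July has 31).
Aug 7, 1947 → Sep 7, 1947: 31 days (August has 31).
Sep 7, 1947 → Oct 7, 1947: 30 days (September has 30).
Oct 7, 1947 → Nov 7, 1947: 31 days (October has 31).
Nov 7, 1947 → Dec 7, 1947: 30 days (November has 30).
Dec 7, 1947 → Jan 7, 1948: 31 days (December has 31).
Jan 7, 1948 → Feb 7, 1948: 31 days (January has 31).
Feb 7, 1948 → Feb 22, 1948: 15 days.
Total: 1813 days.

1813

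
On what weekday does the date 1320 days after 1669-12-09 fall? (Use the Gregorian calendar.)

Friday

First find the weekday of Dec 9, 1669. Doomsday rule: the anchor day for the 1600s is Tuesday. For year 69: 69÷12 = 5 r 9, and 9÷4 = 2, so 5+9+2 = 16.
Tuesday + 16 ≡ Thursday — that's 1669's doomsday.
In December the doomsday date is Dec 12.
Dec 9 is 3 days before Dec 12; 3 mod 7 = 3, so Thursday − 3 = Monday.
1320 mod 7 = 4, so 1320 days after a Monday is Monday + 4 = Friday.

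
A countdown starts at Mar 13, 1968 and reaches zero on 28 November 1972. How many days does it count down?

Mar 13, 1968 → Mar 13, 1969: 365 days.
Mar 13, 1969 → Mar 13, 1970: 365 days.
Mar 13, 1970 → Mar 13, 1971: 365 days.
Mar 13, 1971 → Mar 13, 1972: 366 days (Feb 29, 1972 is in that span).
Mar 13, 1972 → Apr 13, 1972: 31 days (March has 31).
Apr 13, 1972 → May 13, 1972: 30 days (April has 30).
May 13, 1972 → Jun 13, 1972: 31 days (May has 31).
Jun 13, 1972 → Jul 13, 1972: 30 days (June has 30).
Jul 13, 1972 → Aug 13, 1972: 31 days (July has 31).
Aug 13, 1972 → Sep 13, 1972: 31 days (August has 31).
Sep 13, 1972 → Oct 13, 1972: 30 days (September has 30).
Oct 13, 1972 → Nov 13, 1972: 31 days (October has 31).
Nov 13, 1972 → Nov 28, 1972: 15 days.
Total: 1721 days.

1721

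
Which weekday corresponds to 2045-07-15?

Saturday

January 1, 2045 is a Sunday.
Jan 1, 2045 → Feb 1, 2045: 31 days (January has 31).
Feb 1, 2045 → Mar 1, 2045: 28 days (February has 28).
Mar 1, 2045 → Apr 1, 2045: 31 days (March has 31).
Apr 1, 2045 → May 1, 2045: 30 days (April has 30).
May 1, 2045 → Jun 1, 2045: 31 days (May has 31).
Jun 1, 2045 → Jul 1, 2045: 30 days (June has 30).
Jul 1, 2045 → Jul 15, 2045: 14 days.
Total: 195 days.
195 mod 7 = 6, so Sunday + 6 = Saturday.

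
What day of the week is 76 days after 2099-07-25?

First find the weekday of Jul 25, 2099. Doomsday rule: the anchor day for the 2000s is Tuesday. For year 99: 99÷12 = 8 r 3, and 3÷4 = 0, so 8+3+0 = 11.
Tuesday + 11 ≡ Saturday — that's 2099's doomsday.
In July the doomsday date is Jul 11.
Jul 25 is 14 days after Jul 11; 14 mod 7 = 0, so Saturday + 0 = Saturday.
76 mod 7 = 6, so 76 days after a Saturday is Saturday + 6 = Friday.

Friday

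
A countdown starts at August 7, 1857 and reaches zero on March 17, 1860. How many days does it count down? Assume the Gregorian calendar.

Aug 7, 1857 → Aug 7, 1858: 365 days.
Aug 7, 1858 → Aug 7, 1859: 365 days.
Aug 7, 1859 → Sep 7, 1859: 31 days (August has 31).
Sep 7, 1859 → Oct 7, 1859: 30 days (September has 30).
Oct 7, 1859 → Nov 7, 1859: 31 days (October has 31).
Nov 7, 1859 → Dec 7, 1859: 30 days (November has 30).
Dec 7, 1859 → Jan 7, 1860: 31 days (December has 31).
Jan 7, 1860 → Feb 7, 1860: 31 days (January has 31).
Feb 7, 1860 → Mar 7, 1860: 29 days (February has 29).
Mar 7, 1860 → Mar 17, 1860: 10 days.
Total: 953 days.

953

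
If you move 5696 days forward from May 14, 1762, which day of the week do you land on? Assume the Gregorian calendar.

May 14, 1762 is a Friday.
5696 mod 7 = 5, so 5696 days after a Friday is Friday + 5 = Wednesday.

Wednesday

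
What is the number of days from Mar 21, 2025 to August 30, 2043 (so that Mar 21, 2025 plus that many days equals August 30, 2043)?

6736

Mar 21, 2025 → Mar 21, 2026: 365 days.
Mar 21, 2026 → Mar 21, 2027: 365 days.
Mar 21, 2027 → Mar 21, 2028: 366 days (Feb 29, 2028 is in that span).
Mar 21, 2028 → Mar 21, 2029: 365 days.
Mar 21, 2029 → Mar 21, 2030: 365 days.
Mar 21, 2030 → Mar 21, 2031: 365 days.
Mar 21, 2031 → Mar 21, 2032: 366 days (Feb 29, 2032 is in that span).
Mar 21, 2032 → Mar 21, 2033: 365 days.
Mar 21, 2033 → Mar 21, 2034: 365 days.
Mar 21, 2034 → Mar 21, 2035: 365 days.
Mar 21, 2035 → Mar 21, 2036: 366 days (Feb 29, 2036 is in that span).
Mar 21, 2036 → Mar 21, 2037: 365 days.
Mar 21, 2037 → Mar 21, 2038: 365 days.
Mar 21, 2038 → Mar 21, 2039: 365 days.
Mar 21, 2039 → Mar 21, 2040: 366 days (Feb 29, 2040 is in that span).
Mar 21, 2040 → Mar 21, 2041: 365 days.
Mar 21, 2041 → Mar 21, 2042: 365 days.
Mar 21, 2042 → Mar 21, 2043: 365 days.
Mar 21, 2043 → Apr 21, 2043: 31 days (March has 31).
Apr 21, 2043 → May 21, 2043: 30 days (April has 30).
May 21, 2043 → Jun 21, 2043: 31 days (May has 31).
Jun 21, 2043 → Jul 21, 2043: 30 days (June has 30).
Jul 21, 2043 → Aug 21, 2043: 31 days (July has 31).
Aug 21, 2043 → Aug 30, 2043: 9 days.
Total: 6736 days.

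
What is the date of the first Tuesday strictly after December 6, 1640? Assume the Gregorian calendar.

December 11, 1640

Dec 6, 1640 is a Thursday.
From Thursday to the next Tuesday is 5 days.
Dec 6, 1640 + 5 = Dec 11, 1640.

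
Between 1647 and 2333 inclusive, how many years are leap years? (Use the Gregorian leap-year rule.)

166

Multiples of 4 in [1647,2333]: 172.
Of those, multiples of 100: 7 (not leap unless ÷400).
Multiples of 400: 1.
Leap years = 172 − 7 + 1 = 166.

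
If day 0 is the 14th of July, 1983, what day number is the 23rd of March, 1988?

1714

Jul 14, 1983 → Jul 14, 1984: 366 days (Feb 29, 1984 is in that span).
Jul 14, 1984 → Jul 14, 1985: 365 days.
Jul 14, 1985 → Jul 14, 1986: 365 days.
Jul 14, 1986 → Jul 14, 1987: 365 days.
Jul 14, 1987 → Aug 14, 1987: 31 days (July has 31).
Aug 14, 1987 → Sep 14, 1987: 31 days (August has 31).
Sep 14, 1987 → Oct 14, 1987: 30 days (September has 30).
Oct 14, 1987 → Nov 14, 1987: 31 days (October has 31).
Nov 14, 1987 → Dec 14, 1987: 30 days (November has 30).
Dec 14, 1987 → Jan 14, 1988: 31 days (December has 31).
Jan 14, 1988 → Feb 14, 1988: 31 days (January has 31).
Feb 14, 1988 → Mar 14, 1988: 29 days (February has 29).
Mar 14, 1988 → Mar 23, 1988: 9 days.
Total: 1714 days.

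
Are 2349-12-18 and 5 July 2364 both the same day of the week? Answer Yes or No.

From Dec 18, 2349 to Jul 5, 2364 is 5313 days.
5313 mod 7 = 0, so they are the same weekday.
(Dec 18, 2349 is a Sunday; Jul 5, 2364 is a Sunday.)

Yes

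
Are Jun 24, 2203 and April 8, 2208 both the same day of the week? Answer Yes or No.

From Jun 24, 2203 to Apr 8, 2208 is 1750 days.
1750 mod 7 = 0, so they are the same weekday.
(Jun 24, 2203 is a Friday; Apr 8, 2208 is a Friday.)

Yes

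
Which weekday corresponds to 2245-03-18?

Tuesday

January 1, 2245 is a Wednesday.
Jan 1, 2245 → Feb 1, 2245: 31 days (January has 31).
Feb 1, 2245 → Mar 1, 2245: 28 days (February has 28).
Mar 1, 2245 → Mar 18, 2245: 17 days.
Total: 76 days.
76 mod 7 = 6, so Wednesday + 6 = Tuesday.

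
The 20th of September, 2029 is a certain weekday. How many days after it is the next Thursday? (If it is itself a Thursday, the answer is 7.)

Sep 20, 2029 is a Thursday.
From Thursday to the next Thursday is 7 days.

7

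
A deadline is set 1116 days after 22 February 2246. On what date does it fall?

+365 (one year) → Feb 22, 2247 (751 left).
+365 (one year) → Feb 22, 2248 (386 left).
Feb has 29 days: +8 → Mar 1, 2248 (378 left).
Mar has 31 days: +31 → Apr 1, 2248 (347 left).
Apr has 30 days: +30 → May 1, 2248 (317 left).
May has 31 days: +31 → Jun 1, 2248 (286 left).
Jun has 30 days: +30 → Jul 1, 2248 (256 left).
Jul has 31 days: +31 → Aug 1, 2248 (225 left).
Aug has 31 days: +31 → Sep 1, 2248 (194 left).
Sep has 30 days: +30 → Oct 1, 2248 (164 left).
Oct has 31 days: +31 → Nov 1, 2248 (133 left).
Nov has 30 days: +30 → Dec 1, 2248 (103 left).
Dec has 31 days: +31 → Jan 1, 2249 (72 left).
Jan has 31 days: +31 → Feb 1, 2249 (41 left).
Feb has 28 days: +28 → Mar 1, 2249 (13 left).
+13 → Mar 14, 2249.

March 14, 2249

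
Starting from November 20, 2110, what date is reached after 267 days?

August 14, 2111

Nov has 30 days: +11 → Dec 1, 2110 (256 left).
Dec has 31 days: +31 → Jan 1, 2111 (225 left).
Jan has 31 days: +31 → Feb 1, 2111 (194 left).
Feb has 28 days: +28 → Mar 1, 2111 (166 left).
Mar has 31 days: +31 → Apr 1, 2111 (135 left).
Apr has 30 days: +30 → May 1, 2111 (105 left).
May has 31 days: +31 → Jun 1, 2111 (74 left).
Jun has 30 days: +30 → Jul 1, 2111 (44 left).
Jul has 31 days: +31 → Aug 1, 2111 (13 left).
+13 → Aug 14, 2111.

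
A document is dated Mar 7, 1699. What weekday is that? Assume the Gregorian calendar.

Saturday

Doomsday rule: the anchor day for the 1600s is Tuesday. For year 99: 99÷12 = 8 r 3, and 3÷4 = 0, so 8+3+0 = 11.
Tuesday + 11 ≡ Saturday — that's 1699's doomsday.
In March the doomsday date is Mar 14.
Mar 7 is 7 days before Mar 14; 7 mod 7 = 0, so Saturday − 0 = Saturday.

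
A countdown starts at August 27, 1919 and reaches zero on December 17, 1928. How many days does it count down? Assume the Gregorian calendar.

Aug 27, 1919 → Aug 27, 1920: 366 days (Feb 29, 1920 is in that span).
Aug 27, 1920 → Aug 27, 1921: 365 days.
Aug 27, 1921 → Aug 27, 1922: 365 days.
Aug 27, 1922 → Aug 27, 1923: 365 days.
Aug 27, 1923 → Aug 27, 1924: 366 days (Feb 29, 1924 is in that span).
Aug 27, 1924 → Aug 27, 1925: 365 days.
Aug 27, 1925 → Aug 27, 1926: 365 days.
Aug 27, 1926 → Aug 27, 1927: 365 days.
Aug 27, 1927 → Aug 27, 1928: 366 days (Feb 29, 1928 is in that span).
Aug 27, 1928 → Sep 27, 1928: 31 days (August has 31).
Sep 27, 1928 → Oct 27, 1928: 30 days (September has 30).
Oct 27, 1928 → Nov 27, 1928: 31 days (October has 31).
Nov 27, 1928 → Dec 17, 1928: 20 days.
Total: 3400 days.

3400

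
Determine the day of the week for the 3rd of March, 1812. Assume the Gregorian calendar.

Tuesday

Doomsday rule: the anchor day for the 1800s is Friday. For year 12: 12÷12 = 1 r 0, and 0÷4 = 0, so 1+0+0 = 1.
Friday + 1 ≡ Saturday — that's 1812's doomsday.
In March the doomsday date is Mar 14.
Mar 3 is 11 days before Mar 14; 11 mod 7 = 4, so Saturday − 4 = Tuesday.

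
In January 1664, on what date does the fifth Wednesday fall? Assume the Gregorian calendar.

January 30, 1664

January 1, 1664 is a Tuesday.
The first Wednesday is therefore January 2 (1 days later).
The fifth Wednesday is 2 + 4×7 = January 30.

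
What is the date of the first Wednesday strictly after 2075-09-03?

Sep 3, 2075 is a Tuesday.
From Tuesday to the next Wednesday is 1 day.
Sep 3, 2075 + 1 = Sep 4, 2075.

September 4, 2075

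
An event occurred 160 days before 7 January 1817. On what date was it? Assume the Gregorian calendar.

−7 → Dec 31, 1816 (end of Dec, 31 days; 153 left).
−31 → Nov 30, 1816 (end of Nov, 30 days; 122 left).
−30 → Oct 31, 1816 (end of Oct, 31 days; 92 left).
−31 → Sep 30, 1816 (end of Sep, 30 days; 61 left).
−30 → Aug 31, 1816 (end of Aug, 31 days; 31 left).
−31 → Jul 31, 1816 (end of Jul, 31 days; 0 left).

July 31, 1816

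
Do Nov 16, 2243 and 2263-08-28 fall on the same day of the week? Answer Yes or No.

No

From Nov 16, 2243 to Aug 28, 2263 is 7225 days.
7225 mod 7 = 1, so they are different weekdays.
(Nov 16, 2243 is a Thursday; Aug 28, 2263 is a Friday.)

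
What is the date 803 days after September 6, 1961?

+365 (one year) → Sep 6, 1962 (438 left).
+365 (one year) → Sep 6, 1963 (73 left).
Sep has 30 days: +25 → Oct 1, 1963 (48 left).
Oct has 31 days: +31 → Nov 1, 1963 (17 left).
+17 → Nov 18, 1963.

November 18, 1963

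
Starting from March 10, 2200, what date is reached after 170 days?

August 27, 2200

Mar has 31 days: +22 → Apr 1, 2200 (148 left).
Apr has 30 days: +30 → May 1, 2200 (118 left).
May has 31 days: +31 → Jun 1, 2200 (87 left).
Jun has 30 days: +30 → Jul 1, 2200 (57 left).
Jul has 31 days: +31 → Aug 1, 2200 (26 left).
+26 → Aug 27, 2200.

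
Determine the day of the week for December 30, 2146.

Friday

Doomsday rule: the anchor day for the 2100s is Sunday. For year 46: 46÷12 = 3 r 10, and 10÷4 = 2, so 3+10+2 = 15.
Sunday + 15 ≡ Monday — that's 2146's doomsday.
In December the doomsday date is Dec 12.
Dec 30 is 18 days after Dec 12; 18 mod 7 = 4, so Monday + 4 = Friday.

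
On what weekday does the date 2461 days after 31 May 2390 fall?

First find the weekday of May 31, 2390. Doomsday rule: the anchor day for the 2300s is Wednesday. For year 90: 90÷12 = 7 r 6, and 6÷4 = 1, so 7+6+1 = 14.
Wednesday + 14 ≡ Wednesday — that's 2390's doomsday.
In May the doomsday date is May 9.
May 31 is 22 days after May 9; 22 mod 7 = 1, so Wednesday + 1 = Thursday.
2461 mod 7 = 4, so 2461 days after a Thursday is Thursday + 4 = Monday.

Monday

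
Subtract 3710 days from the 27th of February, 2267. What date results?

−365 (one year) → Feb 27, 2266 (3345 left).
−365 (one year) → Feb 27, 2265 (2980 left).
−366 (one year; includes Feb 29, 2264) → Feb 27, 2264 (2614 left).
−365 (one year) → Feb 27, 2263 (2249 left).
−365 (one year) → Feb 27, 2262 (1884 left).
−365 (one year) → Feb 27, 2261 (1519 left).
−366 (one year; includes Feb 29, 2260) → Feb 27, 2260 (1153 left).
−365 (one year) → Feb 27, 2259 (788 left).
−365 (one year) → Feb 27, 2258 (423 left).
−365 (one year) → Feb 27, 2257 (58 left).
−27 → Jan 31, 2257 (end of Jan, 31 days; 31 left).
−31 → Dec 31, 2256 (end of Dec, 31 days; 0 left).

December 31, 2256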